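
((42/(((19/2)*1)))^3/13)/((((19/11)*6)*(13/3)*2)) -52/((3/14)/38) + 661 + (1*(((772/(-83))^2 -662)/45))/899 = -52543275390058408531/6138036952809255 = -8560.27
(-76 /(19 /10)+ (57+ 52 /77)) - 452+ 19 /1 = -415.32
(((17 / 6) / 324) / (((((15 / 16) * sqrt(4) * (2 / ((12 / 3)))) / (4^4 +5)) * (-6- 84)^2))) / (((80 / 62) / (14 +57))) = 1085093 / 65610000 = 0.02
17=17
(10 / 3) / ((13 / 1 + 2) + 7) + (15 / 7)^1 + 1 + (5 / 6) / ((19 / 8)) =3.65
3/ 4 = 0.75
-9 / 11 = -0.82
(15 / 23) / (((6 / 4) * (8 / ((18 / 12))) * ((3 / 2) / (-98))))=-245 / 46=-5.33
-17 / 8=-2.12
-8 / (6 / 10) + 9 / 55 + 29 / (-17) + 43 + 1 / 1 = 81694 / 2805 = 29.12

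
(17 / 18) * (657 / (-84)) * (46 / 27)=-28543 / 2268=-12.59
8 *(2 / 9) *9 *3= 48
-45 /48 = -15 /16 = -0.94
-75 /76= -0.99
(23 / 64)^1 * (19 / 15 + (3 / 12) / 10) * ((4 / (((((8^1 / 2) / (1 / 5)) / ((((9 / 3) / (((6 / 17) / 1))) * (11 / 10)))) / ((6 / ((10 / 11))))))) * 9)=13199769 / 256000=51.56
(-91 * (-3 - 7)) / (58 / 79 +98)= 553 / 60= 9.22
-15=-15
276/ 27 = 92/ 9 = 10.22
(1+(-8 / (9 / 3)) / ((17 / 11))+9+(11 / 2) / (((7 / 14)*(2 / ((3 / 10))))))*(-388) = -981931 / 255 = -3850.71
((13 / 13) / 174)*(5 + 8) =13 / 174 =0.07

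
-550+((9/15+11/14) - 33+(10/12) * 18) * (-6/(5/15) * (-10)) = -24784/7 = -3540.57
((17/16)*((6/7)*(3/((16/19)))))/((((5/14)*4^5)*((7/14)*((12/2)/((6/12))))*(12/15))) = 0.00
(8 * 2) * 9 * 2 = 288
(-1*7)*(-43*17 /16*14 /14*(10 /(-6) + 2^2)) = 35819 /48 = 746.23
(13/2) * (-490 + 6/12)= -12727/4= -3181.75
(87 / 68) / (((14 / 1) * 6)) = 29 / 1904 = 0.02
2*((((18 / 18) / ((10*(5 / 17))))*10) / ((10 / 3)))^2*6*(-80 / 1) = -124848 / 125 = -998.78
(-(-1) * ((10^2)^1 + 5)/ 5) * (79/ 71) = 1659/ 71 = 23.37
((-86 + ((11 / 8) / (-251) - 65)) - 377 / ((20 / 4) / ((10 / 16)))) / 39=-198923 / 39156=-5.08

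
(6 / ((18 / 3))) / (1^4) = 1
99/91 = 1.09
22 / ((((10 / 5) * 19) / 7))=77 / 19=4.05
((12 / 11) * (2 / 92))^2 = 36 / 64009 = 0.00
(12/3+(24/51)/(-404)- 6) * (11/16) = -1.38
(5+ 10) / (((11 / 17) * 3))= 85 / 11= 7.73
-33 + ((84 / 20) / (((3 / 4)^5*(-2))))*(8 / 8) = -16949 / 405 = -41.85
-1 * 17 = -17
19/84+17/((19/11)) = 16069/1596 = 10.07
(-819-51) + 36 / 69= -19998 / 23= -869.48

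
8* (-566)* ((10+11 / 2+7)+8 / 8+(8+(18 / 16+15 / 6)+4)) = -177158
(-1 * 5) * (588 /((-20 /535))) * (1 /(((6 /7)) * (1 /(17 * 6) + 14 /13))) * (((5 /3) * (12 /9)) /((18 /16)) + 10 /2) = 22913351825 /38907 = 588926.20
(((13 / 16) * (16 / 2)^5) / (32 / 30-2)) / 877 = -199680 / 6139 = -32.53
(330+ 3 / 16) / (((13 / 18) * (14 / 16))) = 47547 / 91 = 522.49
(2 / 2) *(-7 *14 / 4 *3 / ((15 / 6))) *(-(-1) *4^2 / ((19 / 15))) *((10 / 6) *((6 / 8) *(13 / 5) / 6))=-3822 / 19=-201.16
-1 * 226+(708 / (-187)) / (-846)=-226.00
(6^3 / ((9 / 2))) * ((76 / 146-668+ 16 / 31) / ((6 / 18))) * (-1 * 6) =1304068032 / 2263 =576256.31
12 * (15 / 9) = 20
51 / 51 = 1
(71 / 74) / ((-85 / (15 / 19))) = -213 / 23902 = -0.01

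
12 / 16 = 3 / 4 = 0.75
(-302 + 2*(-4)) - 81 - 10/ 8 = -1569/ 4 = -392.25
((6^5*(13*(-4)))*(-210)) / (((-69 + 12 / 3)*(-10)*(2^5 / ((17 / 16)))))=86751 / 20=4337.55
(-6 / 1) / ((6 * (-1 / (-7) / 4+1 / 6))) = -84 / 17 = -4.94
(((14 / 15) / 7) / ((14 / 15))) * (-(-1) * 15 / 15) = 1 / 7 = 0.14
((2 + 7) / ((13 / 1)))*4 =36 / 13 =2.77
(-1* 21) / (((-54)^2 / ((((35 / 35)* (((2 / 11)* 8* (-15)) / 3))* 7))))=980 / 2673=0.37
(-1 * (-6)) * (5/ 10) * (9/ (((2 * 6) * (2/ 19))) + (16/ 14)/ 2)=1293/ 56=23.09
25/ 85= 0.29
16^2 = 256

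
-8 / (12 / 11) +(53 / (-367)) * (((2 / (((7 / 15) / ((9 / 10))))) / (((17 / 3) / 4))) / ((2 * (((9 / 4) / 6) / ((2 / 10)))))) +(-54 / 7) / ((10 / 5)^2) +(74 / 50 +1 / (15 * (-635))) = -6561637469 / 831970650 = -7.89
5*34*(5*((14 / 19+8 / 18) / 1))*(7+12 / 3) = 1888700 / 171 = 11045.03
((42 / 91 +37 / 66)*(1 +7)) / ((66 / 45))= 8770 / 1573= 5.58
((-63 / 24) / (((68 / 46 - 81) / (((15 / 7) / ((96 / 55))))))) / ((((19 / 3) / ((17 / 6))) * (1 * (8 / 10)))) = 1612875 / 71170048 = 0.02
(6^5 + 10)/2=3893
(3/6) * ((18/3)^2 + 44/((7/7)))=40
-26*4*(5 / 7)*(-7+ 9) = -1040 / 7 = -148.57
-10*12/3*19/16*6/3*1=-95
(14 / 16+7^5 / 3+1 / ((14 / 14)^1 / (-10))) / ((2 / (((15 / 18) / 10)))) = 134237 / 576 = 233.05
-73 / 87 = -0.84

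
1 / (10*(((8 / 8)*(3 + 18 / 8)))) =2 / 105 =0.02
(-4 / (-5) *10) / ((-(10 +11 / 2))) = -16 / 31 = -0.52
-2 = -2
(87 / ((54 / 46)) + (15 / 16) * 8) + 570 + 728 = 24833 / 18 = 1379.61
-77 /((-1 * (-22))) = -7 /2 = -3.50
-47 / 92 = -0.51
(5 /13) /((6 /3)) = 5 /26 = 0.19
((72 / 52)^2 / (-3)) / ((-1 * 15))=36 / 845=0.04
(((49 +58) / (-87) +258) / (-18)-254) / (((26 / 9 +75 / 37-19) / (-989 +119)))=-15543811 / 938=-16571.23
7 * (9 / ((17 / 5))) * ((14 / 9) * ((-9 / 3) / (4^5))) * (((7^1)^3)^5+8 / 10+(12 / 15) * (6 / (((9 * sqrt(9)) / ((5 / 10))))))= -10468373129426275 / 26112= -400902769968.84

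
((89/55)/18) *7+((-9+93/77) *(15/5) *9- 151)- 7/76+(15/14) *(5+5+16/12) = -8348107/23940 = -348.71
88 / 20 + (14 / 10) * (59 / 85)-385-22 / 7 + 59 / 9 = -10073171 / 26775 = -376.22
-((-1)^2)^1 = -1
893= 893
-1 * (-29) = 29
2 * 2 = 4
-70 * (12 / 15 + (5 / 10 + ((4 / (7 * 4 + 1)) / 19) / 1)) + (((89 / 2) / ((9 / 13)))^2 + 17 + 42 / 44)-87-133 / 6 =7754732065 / 1963764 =3948.91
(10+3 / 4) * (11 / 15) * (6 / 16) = 473 / 160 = 2.96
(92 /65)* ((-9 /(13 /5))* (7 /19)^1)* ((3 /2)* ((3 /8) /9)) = -1449 /12844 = -0.11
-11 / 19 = -0.58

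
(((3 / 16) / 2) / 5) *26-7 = -521 / 80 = -6.51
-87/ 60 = -29/ 20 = -1.45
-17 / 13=-1.31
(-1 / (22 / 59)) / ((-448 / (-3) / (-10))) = 0.18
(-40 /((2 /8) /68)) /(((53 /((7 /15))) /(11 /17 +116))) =-592256 /53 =-11174.64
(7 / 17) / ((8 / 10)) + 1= 1.51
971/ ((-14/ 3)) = -208.07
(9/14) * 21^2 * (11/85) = 6237/170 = 36.69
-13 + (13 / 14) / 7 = -1261 / 98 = -12.87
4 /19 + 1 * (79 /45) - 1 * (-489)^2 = -239119.03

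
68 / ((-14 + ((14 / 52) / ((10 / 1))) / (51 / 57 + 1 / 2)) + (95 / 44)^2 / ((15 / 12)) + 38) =2.45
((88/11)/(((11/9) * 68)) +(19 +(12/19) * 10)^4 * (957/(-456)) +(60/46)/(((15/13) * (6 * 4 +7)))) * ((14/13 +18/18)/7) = -61470369294500137599/240342470199832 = -255761.58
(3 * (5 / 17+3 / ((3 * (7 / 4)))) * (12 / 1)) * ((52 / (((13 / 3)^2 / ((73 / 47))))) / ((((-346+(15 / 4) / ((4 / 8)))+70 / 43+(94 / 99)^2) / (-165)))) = 271049035780512 / 4118017815275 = 65.82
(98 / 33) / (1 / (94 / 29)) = 9.63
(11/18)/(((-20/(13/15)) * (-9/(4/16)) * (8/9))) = 143/172800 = 0.00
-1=-1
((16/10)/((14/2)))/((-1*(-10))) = 4/175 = 0.02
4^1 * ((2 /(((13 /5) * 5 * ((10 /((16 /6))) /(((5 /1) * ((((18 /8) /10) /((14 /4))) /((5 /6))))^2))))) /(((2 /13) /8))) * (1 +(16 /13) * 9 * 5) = 5699808 /79625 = 71.58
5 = 5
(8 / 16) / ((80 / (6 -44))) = -19 / 80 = -0.24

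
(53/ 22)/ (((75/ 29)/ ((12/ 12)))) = 1537/ 1650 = 0.93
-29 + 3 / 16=-461 / 16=-28.81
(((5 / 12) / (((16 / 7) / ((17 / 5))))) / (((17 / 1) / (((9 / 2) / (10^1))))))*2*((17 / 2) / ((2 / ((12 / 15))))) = 0.11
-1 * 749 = -749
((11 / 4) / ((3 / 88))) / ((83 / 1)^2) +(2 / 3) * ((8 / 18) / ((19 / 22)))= 1253846 / 3534057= 0.35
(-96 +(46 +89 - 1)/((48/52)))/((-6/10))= -1475/18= -81.94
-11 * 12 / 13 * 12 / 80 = -99 / 65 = -1.52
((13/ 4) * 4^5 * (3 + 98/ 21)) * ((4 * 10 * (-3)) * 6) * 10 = -183705600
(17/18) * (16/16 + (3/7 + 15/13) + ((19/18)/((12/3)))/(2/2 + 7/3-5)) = 2.29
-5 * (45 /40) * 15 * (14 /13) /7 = -675 /52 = -12.98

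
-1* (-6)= 6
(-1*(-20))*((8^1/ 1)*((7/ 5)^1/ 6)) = 112/ 3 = 37.33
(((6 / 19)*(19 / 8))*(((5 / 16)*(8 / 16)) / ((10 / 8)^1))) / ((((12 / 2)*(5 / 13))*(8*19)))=13 / 48640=0.00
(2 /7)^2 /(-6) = -2 /147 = -0.01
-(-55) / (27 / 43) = 2365 / 27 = 87.59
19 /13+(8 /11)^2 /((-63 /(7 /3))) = 61241 /42471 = 1.44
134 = 134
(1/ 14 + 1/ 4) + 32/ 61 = 1445/ 1708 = 0.85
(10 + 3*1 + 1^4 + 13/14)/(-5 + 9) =209/56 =3.73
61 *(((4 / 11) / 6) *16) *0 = 0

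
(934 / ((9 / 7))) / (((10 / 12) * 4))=3269 / 15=217.93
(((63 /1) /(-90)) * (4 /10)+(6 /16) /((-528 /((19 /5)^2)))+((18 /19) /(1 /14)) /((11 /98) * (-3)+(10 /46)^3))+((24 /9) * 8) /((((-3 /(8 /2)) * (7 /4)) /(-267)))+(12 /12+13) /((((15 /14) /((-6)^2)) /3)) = 31217604408574597 /5467092892800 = 5710.09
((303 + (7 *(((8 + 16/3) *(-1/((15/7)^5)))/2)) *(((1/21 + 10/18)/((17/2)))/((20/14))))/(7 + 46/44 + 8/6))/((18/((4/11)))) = 422374856908/647263153125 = 0.65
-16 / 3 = -5.33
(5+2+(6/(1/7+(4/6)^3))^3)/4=1462276613/2287148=639.34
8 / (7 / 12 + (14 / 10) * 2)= 480 / 203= 2.36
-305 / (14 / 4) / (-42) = 305 / 147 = 2.07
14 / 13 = 1.08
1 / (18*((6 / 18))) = 1 / 6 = 0.17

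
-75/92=-0.82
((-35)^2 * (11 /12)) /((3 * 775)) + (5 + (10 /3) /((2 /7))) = 19139 /1116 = 17.15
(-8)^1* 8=-64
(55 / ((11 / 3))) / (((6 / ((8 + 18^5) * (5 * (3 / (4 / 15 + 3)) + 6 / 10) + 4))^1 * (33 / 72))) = 28842499824 / 539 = 53511131.40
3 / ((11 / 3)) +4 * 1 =53 / 11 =4.82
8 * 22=176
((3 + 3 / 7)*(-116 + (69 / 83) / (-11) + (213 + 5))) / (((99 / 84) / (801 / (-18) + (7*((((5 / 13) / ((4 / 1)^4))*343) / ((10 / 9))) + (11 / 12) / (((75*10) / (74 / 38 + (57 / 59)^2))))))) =-633686591242572011 / 51810250206000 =-12230.91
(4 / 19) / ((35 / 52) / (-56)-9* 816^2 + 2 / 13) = -0.00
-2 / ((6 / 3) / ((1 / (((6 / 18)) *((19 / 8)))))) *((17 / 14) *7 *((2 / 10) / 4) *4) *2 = -408 / 95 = -4.29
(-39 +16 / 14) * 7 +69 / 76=-20071 / 76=-264.09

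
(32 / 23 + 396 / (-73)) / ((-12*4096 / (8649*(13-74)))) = -297736059 / 6877184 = -43.29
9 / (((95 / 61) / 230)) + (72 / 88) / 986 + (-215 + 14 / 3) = 691682471 / 618222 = 1118.83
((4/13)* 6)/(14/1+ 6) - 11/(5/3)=-423/65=-6.51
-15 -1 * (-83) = 68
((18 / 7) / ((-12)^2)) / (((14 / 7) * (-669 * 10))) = -0.00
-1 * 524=-524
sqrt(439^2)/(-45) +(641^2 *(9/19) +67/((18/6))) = 166417559/855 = 194640.42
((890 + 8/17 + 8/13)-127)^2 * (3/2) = 85544138307/97682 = 875741.06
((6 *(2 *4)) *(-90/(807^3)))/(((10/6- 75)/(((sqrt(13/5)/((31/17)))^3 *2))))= 3065712 *sqrt(65)/159468392110225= 0.00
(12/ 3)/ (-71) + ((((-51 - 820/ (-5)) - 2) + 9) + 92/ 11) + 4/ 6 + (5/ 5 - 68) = 145205/ 2343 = 61.97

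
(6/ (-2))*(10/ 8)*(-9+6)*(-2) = -45/ 2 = -22.50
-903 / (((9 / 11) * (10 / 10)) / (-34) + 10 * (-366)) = 112574 / 456283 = 0.25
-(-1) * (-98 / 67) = -1.46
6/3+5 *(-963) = -4813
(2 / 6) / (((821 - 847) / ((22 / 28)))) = -11 / 1092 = -0.01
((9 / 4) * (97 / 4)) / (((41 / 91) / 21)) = 1668303 / 656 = 2543.14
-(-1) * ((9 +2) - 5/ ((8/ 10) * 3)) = 107/ 12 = 8.92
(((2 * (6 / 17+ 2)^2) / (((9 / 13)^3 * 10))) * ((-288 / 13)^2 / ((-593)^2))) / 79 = 4259840 / 72256484871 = 0.00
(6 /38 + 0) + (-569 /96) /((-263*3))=238043 /1439136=0.17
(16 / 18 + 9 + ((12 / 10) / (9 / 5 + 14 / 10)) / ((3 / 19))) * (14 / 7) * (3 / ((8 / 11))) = 101.18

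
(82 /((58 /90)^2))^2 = 27572602500 /707281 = 38983.94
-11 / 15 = -0.73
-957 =-957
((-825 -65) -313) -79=-1282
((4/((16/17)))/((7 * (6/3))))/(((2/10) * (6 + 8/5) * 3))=425/6384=0.07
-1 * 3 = -3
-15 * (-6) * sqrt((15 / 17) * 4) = 180 * sqrt(255) / 17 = 169.08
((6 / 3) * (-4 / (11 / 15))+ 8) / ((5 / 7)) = -224 / 55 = -4.07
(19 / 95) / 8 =1 / 40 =0.02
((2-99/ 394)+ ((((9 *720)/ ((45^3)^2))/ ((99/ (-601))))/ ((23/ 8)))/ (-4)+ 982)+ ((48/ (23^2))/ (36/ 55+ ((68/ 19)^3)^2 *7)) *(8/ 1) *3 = 3960636052598084744439808339651/ 4026064105903604604516393750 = 983.75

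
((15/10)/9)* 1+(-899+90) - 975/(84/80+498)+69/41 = -220734931/272814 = -809.10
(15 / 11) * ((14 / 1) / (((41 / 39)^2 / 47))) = 15012270 / 18491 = 811.87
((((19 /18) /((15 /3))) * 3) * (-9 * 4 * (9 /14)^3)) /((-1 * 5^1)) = 41553 /34300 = 1.21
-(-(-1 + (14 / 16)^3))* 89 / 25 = -15041 / 12800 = -1.18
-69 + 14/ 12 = -407/ 6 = -67.83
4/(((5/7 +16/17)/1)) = 476/197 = 2.42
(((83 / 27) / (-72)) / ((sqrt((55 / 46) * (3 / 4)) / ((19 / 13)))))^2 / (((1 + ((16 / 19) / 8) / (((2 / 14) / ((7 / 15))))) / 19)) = 20648971487 / 336341686824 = 0.06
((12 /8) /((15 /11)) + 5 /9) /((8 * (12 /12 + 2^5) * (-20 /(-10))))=149 /47520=0.00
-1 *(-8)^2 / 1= -64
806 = 806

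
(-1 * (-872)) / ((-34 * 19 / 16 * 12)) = -1744 / 969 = -1.80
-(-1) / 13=1 / 13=0.08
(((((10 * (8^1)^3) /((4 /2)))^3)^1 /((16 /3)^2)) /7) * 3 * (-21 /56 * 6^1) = -3981312000 /7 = -568758857.14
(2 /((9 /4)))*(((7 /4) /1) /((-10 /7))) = -49 /45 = -1.09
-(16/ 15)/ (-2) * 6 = 16/ 5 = 3.20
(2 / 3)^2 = 4 / 9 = 0.44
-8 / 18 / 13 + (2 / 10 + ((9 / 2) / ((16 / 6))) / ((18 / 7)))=15389 / 18720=0.82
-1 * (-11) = 11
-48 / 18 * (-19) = 152 / 3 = 50.67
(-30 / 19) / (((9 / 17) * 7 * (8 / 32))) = -680 / 399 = -1.70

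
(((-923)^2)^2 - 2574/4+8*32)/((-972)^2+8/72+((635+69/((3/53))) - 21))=13064094371763/17039108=766712.34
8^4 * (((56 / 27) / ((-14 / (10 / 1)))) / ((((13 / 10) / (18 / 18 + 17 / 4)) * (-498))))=1433600 / 29133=49.21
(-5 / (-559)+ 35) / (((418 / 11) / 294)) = 151410 / 559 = 270.86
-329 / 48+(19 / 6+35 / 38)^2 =512317 / 51984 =9.86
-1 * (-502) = 502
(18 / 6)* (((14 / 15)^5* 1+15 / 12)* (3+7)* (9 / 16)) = 5948171 / 180000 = 33.05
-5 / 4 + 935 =3735 / 4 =933.75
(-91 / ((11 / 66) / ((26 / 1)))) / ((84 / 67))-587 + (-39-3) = -11952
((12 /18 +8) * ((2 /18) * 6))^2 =2704 /81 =33.38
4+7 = 11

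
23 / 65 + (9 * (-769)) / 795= -28772 / 3445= -8.35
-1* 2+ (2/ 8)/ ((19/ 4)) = -37/ 19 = -1.95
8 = 8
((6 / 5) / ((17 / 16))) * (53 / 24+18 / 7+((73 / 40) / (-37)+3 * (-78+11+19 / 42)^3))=-998547.67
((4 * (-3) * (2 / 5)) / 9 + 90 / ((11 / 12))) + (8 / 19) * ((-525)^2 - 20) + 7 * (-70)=362568578 / 3135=115651.86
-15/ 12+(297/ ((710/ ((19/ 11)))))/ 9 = -1661/ 1420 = -1.17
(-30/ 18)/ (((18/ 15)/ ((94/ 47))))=-25/ 9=-2.78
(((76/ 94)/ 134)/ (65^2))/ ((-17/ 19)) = -0.00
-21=-21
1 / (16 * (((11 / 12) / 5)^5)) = 48600000 / 161051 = 301.77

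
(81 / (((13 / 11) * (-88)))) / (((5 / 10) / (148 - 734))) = 23733 / 26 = 912.81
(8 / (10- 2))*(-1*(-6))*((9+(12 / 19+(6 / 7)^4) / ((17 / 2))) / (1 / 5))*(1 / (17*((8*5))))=21259737 / 52735564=0.40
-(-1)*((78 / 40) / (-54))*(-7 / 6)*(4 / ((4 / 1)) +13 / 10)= 2093 / 21600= 0.10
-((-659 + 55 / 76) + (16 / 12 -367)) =1023.94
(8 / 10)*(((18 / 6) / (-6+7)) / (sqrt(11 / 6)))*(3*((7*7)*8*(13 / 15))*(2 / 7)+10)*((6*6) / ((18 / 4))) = 144576*sqrt(66) / 275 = 4271.06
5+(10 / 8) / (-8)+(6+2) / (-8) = 123 / 32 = 3.84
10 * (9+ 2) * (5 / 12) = 45.83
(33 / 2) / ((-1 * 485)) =-0.03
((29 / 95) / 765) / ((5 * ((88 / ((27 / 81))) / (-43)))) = -1247 / 95931000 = -0.00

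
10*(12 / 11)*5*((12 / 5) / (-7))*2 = -2880 / 77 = -37.40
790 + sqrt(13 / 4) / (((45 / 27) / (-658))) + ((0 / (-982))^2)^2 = 790 - 987 * sqrt(13) / 5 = 78.26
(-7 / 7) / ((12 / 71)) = -71 / 12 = -5.92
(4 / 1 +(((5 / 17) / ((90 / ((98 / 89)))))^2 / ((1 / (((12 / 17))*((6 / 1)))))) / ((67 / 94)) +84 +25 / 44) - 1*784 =-718044359705693 / 1032515942436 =-695.43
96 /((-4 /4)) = -96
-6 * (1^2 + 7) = -48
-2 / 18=-1 / 9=-0.11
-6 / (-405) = 2 / 135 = 0.01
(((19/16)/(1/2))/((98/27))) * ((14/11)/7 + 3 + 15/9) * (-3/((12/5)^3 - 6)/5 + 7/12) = 282435/175714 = 1.61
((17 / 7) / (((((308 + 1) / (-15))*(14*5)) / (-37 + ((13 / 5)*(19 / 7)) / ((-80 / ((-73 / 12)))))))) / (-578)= -1225169 / 11531385600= -0.00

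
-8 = -8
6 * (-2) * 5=-60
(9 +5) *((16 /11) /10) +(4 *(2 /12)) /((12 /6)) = 391 /165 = 2.37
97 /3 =32.33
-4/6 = -2/3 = -0.67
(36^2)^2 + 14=1679630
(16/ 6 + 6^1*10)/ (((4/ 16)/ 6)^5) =498991104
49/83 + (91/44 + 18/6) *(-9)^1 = -164425/3652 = -45.02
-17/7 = -2.43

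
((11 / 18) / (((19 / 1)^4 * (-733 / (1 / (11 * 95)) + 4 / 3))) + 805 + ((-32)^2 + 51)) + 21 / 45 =5631457451298713 / 2994712722710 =1880.47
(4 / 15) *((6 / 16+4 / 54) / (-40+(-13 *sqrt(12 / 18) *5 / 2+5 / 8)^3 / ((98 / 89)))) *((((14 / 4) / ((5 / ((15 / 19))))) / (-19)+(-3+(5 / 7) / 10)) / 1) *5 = 30227873125366784 / 4234362920812060654755+325697945444085760 *sqrt(6) / 7621853257461709178559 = 0.00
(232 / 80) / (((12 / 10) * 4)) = 29 / 48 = 0.60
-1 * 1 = -1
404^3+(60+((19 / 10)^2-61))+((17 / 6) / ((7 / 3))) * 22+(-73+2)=46157455627 / 700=65939222.32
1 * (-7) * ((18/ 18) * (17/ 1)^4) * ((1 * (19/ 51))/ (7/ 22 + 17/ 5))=-71877190/ 1227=-58579.62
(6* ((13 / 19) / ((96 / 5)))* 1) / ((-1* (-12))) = 65 / 3648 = 0.02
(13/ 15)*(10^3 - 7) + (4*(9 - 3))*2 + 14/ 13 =59129/ 65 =909.68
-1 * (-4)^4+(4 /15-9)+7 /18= -23791 /90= -264.34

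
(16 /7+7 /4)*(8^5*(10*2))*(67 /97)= 1240432640 /679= 1826852.19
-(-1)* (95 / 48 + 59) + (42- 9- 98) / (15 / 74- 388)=84226999 / 1377456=61.15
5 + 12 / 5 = 37 / 5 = 7.40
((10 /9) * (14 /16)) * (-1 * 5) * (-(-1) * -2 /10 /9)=35 /324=0.11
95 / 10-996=-1973 / 2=-986.50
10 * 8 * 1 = 80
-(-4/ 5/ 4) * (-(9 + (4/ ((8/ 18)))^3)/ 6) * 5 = -123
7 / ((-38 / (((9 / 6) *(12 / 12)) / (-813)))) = 7 / 20596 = 0.00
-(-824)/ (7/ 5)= 4120/ 7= 588.57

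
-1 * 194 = -194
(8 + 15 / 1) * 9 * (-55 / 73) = -11385 / 73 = -155.96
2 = 2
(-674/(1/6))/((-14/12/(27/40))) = 2339.74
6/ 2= 3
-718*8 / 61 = -5744 / 61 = -94.16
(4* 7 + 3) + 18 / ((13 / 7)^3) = 33.81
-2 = -2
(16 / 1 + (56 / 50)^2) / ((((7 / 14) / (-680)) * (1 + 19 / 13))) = -1191632 / 125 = -9533.06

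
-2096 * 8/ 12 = -4192/ 3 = -1397.33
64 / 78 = 32 / 39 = 0.82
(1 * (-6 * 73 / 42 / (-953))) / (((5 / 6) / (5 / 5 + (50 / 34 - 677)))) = -5022546 / 567035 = -8.86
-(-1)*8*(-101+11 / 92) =-807.04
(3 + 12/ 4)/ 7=6/ 7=0.86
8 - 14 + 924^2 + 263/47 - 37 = 40125714/47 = 853738.60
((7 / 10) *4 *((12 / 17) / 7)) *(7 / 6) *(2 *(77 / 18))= 2156 / 765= 2.82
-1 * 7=-7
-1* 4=-4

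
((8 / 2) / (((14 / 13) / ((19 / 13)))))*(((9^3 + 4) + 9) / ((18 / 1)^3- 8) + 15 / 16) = 8417 / 1456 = 5.78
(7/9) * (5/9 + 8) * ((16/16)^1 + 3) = 26.62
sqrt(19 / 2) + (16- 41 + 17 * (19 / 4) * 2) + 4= sqrt(38) / 2 + 281 / 2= 143.58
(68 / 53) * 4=272 / 53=5.13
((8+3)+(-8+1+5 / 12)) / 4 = 1.10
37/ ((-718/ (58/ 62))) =-0.05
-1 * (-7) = 7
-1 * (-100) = 100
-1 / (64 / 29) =-29 / 64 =-0.45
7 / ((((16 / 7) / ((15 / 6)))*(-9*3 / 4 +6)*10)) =-1.02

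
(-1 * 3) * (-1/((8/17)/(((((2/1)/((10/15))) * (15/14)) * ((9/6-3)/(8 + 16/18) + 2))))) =134487/3584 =37.52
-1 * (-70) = 70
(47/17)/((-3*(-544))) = 47/27744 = 0.00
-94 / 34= -47 / 17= -2.76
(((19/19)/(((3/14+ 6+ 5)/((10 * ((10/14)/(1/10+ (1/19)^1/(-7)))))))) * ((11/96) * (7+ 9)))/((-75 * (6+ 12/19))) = -39710/1564191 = -0.03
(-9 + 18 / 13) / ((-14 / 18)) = 891 / 91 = 9.79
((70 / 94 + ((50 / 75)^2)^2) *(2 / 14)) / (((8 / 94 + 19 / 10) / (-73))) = -2618510 / 529011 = -4.95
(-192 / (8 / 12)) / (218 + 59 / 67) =-19296 / 14665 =-1.32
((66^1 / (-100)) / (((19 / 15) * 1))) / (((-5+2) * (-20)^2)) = 33 / 76000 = 0.00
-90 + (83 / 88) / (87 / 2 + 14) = -455317 / 5060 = -89.98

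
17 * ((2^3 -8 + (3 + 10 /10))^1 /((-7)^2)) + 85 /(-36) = -0.97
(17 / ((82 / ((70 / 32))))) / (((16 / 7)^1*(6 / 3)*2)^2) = 29155 / 5373952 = 0.01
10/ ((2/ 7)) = 35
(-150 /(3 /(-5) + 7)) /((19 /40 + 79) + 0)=-1875 /6358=-0.29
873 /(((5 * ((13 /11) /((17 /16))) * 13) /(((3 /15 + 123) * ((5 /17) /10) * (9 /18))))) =739431 /33800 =21.88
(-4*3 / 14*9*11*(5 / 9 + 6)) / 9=-61.81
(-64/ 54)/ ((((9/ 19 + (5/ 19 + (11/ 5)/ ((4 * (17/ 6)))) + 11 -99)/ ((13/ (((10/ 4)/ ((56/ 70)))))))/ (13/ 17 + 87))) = 4.97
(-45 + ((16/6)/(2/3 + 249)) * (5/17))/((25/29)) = -3323081/63665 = -52.20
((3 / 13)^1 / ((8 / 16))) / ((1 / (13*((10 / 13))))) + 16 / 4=112 / 13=8.62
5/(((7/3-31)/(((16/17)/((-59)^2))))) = -120/2544611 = -0.00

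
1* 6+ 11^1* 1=17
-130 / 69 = -1.88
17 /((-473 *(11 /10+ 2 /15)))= -510 /17501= -0.03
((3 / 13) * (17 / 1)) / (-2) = -51 / 26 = -1.96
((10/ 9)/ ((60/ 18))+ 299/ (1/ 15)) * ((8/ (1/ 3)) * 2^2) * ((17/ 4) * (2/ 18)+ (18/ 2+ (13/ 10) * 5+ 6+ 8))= 116152192/ 9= 12905799.11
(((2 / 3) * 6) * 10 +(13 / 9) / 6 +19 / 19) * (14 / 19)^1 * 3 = 15589 / 171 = 91.16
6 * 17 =102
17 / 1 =17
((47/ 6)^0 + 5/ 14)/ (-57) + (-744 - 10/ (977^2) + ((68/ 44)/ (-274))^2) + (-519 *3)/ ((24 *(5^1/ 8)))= -771916848444358501/ 910468494986820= -847.82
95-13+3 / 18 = 493 / 6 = 82.17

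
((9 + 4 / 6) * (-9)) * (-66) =5742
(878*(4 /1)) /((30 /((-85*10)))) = -298520 /3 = -99506.67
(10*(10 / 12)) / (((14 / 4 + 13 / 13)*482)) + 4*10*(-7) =-280.00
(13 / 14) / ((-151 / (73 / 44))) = -0.01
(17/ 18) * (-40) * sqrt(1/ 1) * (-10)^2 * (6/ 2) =-34000/ 3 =-11333.33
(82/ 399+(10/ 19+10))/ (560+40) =2141/ 119700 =0.02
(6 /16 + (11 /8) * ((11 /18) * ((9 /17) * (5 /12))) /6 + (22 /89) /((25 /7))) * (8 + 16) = 11.40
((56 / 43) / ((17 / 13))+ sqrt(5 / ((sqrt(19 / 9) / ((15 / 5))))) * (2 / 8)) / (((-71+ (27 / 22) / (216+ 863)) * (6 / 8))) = -69125056 / 3696018603 - 23738 * 19^(3 / 4) * sqrt(5) / 32022049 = -0.03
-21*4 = -84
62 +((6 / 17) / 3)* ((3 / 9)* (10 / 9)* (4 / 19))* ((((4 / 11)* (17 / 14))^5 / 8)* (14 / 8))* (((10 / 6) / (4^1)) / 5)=36896563197938 / 595105831089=62.00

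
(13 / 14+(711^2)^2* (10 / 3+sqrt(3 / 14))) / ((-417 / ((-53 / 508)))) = 4514742838791* sqrt(42) / 988568+632063997431429 / 2965704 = 242721670.94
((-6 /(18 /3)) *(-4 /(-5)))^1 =-4 /5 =-0.80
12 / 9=4 / 3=1.33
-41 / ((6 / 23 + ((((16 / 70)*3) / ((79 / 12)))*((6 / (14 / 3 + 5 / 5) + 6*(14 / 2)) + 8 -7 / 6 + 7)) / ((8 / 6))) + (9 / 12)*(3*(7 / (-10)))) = -50657960 / 3867609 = -13.10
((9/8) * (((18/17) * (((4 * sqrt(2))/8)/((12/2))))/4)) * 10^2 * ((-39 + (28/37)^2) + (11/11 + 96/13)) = -105.44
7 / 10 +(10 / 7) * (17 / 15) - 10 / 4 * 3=-544 / 105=-5.18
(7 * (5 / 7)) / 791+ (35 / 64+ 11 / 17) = 1032949 / 860608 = 1.20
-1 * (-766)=766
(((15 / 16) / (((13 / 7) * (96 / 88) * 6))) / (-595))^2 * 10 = 605 / 3600949248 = 0.00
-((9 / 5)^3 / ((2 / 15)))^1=-2187 / 50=-43.74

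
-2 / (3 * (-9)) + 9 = 245 / 27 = 9.07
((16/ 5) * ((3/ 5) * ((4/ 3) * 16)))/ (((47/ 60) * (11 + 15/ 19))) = 7296/ 1645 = 4.44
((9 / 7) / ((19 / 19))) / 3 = 3 / 7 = 0.43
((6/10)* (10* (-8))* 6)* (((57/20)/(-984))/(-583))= -171/119515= -0.00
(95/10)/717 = 19/1434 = 0.01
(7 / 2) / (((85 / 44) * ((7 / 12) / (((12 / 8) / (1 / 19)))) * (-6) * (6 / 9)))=-1881 / 85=-22.13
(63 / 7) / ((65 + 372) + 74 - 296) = 9 / 215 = 0.04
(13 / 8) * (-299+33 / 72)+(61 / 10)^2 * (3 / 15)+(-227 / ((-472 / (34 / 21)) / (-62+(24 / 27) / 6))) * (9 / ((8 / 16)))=-39982656563 / 29736000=-1344.59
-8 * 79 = -632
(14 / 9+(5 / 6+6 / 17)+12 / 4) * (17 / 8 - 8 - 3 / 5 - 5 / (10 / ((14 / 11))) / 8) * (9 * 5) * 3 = -3800391 / 748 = -5080.74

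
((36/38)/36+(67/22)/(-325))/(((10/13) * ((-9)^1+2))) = -1151/365750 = -0.00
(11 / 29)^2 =121 / 841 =0.14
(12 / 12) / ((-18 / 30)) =-5 / 3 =-1.67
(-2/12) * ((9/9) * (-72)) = 12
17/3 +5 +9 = 59/3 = 19.67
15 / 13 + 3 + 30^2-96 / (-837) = 904.27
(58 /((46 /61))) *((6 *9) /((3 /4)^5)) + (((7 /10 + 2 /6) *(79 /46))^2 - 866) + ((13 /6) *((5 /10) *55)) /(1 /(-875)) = -7511012211 /211600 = -35496.28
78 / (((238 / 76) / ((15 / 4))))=11115 / 119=93.40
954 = 954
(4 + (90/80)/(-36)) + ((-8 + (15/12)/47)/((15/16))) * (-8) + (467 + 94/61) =743882531/1376160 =540.55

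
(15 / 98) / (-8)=-15 / 784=-0.02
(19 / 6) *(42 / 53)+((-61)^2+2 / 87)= 17169208 / 4611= 3723.53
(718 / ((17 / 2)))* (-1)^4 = 1436 / 17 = 84.47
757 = 757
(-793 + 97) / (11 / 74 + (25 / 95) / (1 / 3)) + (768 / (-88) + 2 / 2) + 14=-10673325 / 14509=-735.63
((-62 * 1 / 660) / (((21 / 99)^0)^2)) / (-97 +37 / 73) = 2263 / 2324520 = 0.00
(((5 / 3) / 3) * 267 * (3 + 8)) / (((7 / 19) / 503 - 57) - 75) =-46781515 / 3784551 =-12.36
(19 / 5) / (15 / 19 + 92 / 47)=16967 / 12265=1.38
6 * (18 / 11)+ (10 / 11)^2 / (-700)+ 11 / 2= 25947 / 1694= 15.32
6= 6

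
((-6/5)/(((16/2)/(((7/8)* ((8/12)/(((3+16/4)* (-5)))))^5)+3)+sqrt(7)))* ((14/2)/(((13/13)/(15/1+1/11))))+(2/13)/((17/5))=3486* sqrt(7)/1064204696573568000055+10642051758277322489332/235189237942758528012155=0.05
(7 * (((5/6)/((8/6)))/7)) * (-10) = -25/4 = -6.25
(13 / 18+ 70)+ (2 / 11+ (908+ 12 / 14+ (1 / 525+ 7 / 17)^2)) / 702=72.02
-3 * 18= -54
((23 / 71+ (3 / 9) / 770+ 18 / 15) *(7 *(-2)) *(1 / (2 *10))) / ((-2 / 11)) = 250013 / 42600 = 5.87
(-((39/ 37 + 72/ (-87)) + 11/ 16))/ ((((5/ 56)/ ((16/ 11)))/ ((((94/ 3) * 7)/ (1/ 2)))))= -1156363936/ 177045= -6531.47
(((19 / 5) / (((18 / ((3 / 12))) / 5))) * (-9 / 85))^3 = -6859 / 314432000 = -0.00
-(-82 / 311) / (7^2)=82 / 15239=0.01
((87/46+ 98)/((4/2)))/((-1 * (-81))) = 4595/7452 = 0.62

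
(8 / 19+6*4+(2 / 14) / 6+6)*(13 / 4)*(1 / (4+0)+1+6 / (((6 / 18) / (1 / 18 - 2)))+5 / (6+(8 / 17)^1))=-458276585 / 140448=-3262.96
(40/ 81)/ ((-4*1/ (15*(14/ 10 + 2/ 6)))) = -260/ 81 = -3.21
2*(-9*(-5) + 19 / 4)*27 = 5373 / 2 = 2686.50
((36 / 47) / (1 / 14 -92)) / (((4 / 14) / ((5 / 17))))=-980 / 114257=-0.01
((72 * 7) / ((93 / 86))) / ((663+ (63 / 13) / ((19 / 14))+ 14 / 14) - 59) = 0.77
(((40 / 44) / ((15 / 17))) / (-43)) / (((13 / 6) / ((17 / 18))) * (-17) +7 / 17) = 289 / 465432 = 0.00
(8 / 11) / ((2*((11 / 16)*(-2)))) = -32 / 121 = -0.26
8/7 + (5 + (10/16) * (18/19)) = 3583/532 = 6.73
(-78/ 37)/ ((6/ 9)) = -117/ 37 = -3.16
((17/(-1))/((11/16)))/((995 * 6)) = -136/32835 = -0.00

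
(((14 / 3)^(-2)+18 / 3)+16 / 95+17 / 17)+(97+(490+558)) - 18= 21119071 / 18620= 1134.21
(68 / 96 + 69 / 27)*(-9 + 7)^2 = 13.06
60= 60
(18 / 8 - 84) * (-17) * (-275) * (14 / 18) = -3567025 / 12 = -297252.08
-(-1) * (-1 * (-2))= 2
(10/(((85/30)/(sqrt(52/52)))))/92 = 15/391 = 0.04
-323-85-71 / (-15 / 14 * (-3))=-19354 / 45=-430.09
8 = 8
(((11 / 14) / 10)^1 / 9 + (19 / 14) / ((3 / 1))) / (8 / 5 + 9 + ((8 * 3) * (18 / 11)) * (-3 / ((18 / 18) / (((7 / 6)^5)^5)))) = -556345442629582848 / 6692553856096484213987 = -0.00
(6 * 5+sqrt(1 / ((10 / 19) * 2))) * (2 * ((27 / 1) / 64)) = 27 * sqrt(95) / 320+405 / 16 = 26.13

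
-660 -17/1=-677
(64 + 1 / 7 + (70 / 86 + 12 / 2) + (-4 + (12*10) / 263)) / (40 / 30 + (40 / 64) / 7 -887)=-128078928 / 1682519093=-0.08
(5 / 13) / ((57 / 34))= 170 / 741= 0.23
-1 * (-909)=909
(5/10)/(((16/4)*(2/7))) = 7/16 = 0.44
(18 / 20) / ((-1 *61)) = -9 / 610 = -0.01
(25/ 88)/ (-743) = -25/ 65384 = -0.00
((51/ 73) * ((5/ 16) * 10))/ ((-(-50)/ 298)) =7599/ 584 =13.01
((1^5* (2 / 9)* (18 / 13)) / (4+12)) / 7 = 1 / 364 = 0.00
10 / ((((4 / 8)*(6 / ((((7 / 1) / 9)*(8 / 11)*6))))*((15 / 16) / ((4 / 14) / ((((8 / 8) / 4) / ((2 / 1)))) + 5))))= 8704 / 99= 87.92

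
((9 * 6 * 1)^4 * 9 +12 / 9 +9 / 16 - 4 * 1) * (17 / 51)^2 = 3673320091 / 432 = 8503055.77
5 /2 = 2.50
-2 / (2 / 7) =-7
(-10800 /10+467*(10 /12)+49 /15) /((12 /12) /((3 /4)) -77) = 20627 /2270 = 9.09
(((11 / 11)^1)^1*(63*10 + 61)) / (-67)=-691 / 67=-10.31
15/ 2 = 7.50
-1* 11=-11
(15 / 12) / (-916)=-5 / 3664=-0.00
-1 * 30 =-30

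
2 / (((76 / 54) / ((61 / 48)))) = 549 / 304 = 1.81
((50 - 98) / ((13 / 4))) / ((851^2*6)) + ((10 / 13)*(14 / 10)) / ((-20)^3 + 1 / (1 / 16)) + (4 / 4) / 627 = 34324521419 / 23564625705192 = 0.00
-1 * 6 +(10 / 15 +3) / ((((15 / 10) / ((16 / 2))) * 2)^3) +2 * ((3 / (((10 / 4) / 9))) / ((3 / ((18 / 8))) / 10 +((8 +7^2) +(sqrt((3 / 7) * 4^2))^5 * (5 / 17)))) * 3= 11309864354102794 / 172862930665287 - 559648051200 * sqrt(21) / 2134110255127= 64.23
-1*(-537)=537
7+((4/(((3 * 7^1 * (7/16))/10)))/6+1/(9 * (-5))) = 5662/735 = 7.70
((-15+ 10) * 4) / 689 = -20 / 689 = -0.03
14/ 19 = 0.74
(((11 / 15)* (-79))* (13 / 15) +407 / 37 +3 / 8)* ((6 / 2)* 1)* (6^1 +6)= -69901 / 50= -1398.02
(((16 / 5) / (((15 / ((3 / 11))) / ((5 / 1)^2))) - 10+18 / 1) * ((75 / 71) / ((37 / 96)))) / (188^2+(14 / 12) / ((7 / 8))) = 561600 / 766030573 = 0.00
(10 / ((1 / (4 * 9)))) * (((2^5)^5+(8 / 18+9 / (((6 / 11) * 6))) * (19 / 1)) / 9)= 12079617370 / 9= 1342179707.78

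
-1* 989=-989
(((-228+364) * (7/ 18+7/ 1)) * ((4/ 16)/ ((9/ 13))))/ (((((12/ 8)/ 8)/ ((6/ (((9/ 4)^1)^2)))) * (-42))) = -1074944/ 19683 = -54.61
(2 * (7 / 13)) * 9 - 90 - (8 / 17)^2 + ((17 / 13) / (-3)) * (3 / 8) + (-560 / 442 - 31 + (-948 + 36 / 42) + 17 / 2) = -221248739 / 210392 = -1051.60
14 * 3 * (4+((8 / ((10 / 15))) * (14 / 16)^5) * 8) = 1144857 / 512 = 2236.05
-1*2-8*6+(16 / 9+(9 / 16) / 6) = -13861 / 288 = -48.13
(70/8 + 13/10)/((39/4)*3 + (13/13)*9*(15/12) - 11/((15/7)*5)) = 3015/11842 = 0.25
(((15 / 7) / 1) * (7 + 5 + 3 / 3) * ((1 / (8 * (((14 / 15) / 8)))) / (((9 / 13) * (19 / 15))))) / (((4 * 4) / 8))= 63375 / 3724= 17.02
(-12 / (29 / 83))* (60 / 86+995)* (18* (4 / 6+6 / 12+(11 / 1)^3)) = -1022554241460 / 1247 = -820011420.58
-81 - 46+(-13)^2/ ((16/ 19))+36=109.69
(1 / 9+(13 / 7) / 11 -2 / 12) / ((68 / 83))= 13031 / 94248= 0.14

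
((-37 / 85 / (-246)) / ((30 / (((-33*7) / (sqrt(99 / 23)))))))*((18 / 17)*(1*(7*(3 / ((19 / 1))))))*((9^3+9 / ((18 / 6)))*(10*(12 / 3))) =-15925392*sqrt(253) / 1125655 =-225.03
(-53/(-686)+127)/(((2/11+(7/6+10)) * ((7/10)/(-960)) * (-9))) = 3068560000/1798349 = 1706.32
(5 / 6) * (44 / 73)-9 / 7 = -1201 / 1533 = -0.78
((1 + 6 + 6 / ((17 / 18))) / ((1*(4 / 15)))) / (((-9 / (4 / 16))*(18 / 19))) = -21565 / 14688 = -1.47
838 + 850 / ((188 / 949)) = 482097 / 94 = 5128.69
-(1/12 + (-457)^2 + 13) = -2506345/12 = -208862.08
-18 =-18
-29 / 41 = -0.71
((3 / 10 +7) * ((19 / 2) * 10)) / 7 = 1387 / 14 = 99.07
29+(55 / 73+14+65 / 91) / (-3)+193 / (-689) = 24889148 / 1056237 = 23.56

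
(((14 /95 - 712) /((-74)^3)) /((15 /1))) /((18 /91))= 341887 /577444200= 0.00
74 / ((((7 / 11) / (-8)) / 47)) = -306064 / 7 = -43723.43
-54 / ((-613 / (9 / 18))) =27 / 613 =0.04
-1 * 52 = -52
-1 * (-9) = 9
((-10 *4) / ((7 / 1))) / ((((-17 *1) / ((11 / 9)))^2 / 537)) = -866360 / 54621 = -15.86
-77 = -77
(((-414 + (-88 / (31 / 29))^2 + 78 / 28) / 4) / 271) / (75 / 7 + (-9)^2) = 85645379 / 1337573616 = 0.06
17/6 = 2.83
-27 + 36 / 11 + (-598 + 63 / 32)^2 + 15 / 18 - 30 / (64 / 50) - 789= 354417.92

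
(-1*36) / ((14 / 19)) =-342 / 7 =-48.86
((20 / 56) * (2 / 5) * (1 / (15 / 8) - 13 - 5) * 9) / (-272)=393 / 4760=0.08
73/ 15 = 4.87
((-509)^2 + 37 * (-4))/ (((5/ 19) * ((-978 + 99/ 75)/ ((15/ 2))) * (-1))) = 40997725/ 5426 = 7555.79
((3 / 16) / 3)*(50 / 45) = 5 / 72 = 0.07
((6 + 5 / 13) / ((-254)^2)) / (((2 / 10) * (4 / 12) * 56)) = 1245 / 46967648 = 0.00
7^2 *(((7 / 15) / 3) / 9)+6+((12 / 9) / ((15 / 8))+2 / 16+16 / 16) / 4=18937 / 2592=7.31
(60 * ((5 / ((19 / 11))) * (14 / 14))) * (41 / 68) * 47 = 1589775 / 323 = 4921.90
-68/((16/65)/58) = -32045/2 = -16022.50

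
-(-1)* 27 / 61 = 27 / 61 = 0.44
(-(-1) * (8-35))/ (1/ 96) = -2592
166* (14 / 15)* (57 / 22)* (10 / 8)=11039 / 22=501.77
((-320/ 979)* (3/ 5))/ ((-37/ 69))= 13248/ 36223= 0.37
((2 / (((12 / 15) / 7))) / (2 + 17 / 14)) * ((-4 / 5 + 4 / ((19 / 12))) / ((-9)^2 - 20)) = 8036 / 52155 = 0.15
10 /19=0.53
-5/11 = -0.45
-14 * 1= -14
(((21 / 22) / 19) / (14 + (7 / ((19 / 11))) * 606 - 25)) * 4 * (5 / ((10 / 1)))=21 / 510983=0.00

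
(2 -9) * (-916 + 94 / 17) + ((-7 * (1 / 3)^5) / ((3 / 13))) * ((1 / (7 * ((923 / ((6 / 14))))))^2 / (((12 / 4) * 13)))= 7693371034724449 / 1207126313757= 6373.29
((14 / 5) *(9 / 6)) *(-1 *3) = -63 / 5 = -12.60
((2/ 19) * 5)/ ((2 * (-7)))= -5/ 133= -0.04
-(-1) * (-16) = -16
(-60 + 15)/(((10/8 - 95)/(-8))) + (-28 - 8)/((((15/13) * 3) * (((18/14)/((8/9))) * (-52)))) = -7496/2025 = -3.70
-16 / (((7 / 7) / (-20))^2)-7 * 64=-6848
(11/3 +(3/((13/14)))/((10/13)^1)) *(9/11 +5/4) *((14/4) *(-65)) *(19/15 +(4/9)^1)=-3420053/540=-6333.43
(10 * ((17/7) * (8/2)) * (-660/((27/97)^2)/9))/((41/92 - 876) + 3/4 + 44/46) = 64748974400/615375873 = 105.22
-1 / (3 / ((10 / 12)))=-5 / 18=-0.28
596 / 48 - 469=-5479 / 12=-456.58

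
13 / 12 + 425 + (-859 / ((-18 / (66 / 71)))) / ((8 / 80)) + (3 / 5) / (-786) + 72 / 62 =15065736769 / 17299860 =870.86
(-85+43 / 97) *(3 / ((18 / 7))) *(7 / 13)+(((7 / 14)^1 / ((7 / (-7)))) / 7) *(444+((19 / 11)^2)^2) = -3155909981 / 36924602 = -85.47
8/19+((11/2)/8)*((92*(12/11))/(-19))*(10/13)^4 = -0.85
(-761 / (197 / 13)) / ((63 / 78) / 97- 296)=24950146 / 147058727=0.17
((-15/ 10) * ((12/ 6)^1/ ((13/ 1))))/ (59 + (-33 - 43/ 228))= -684/ 76505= -0.01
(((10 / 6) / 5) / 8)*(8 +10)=3 / 4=0.75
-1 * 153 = -153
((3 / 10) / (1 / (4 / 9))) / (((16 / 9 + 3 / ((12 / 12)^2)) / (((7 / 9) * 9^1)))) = 42 / 215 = 0.20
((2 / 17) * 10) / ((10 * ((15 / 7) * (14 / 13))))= 13 / 255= 0.05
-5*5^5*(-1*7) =109375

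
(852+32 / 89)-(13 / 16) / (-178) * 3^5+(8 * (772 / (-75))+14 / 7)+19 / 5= 776.92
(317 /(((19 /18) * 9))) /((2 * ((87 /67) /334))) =7093826 /1653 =4291.49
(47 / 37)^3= 103823 / 50653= 2.05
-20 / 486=-10 / 243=-0.04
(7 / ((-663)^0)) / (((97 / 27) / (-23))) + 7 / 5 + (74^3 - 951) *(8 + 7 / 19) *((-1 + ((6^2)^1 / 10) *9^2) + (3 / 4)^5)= 488663665025323 / 496640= 983939402.84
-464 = -464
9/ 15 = 3/ 5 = 0.60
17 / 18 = 0.94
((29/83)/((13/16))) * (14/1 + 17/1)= 14384/1079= 13.33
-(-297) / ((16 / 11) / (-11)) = -35937 / 16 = -2246.06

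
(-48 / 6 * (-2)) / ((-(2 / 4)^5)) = -512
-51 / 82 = -0.62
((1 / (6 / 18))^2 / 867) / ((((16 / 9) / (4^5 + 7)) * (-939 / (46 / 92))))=-9279 / 2894624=-0.00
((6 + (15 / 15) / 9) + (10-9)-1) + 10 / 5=73 / 9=8.11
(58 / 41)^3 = 195112 / 68921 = 2.83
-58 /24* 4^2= -116 /3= -38.67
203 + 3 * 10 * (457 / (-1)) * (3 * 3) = -123187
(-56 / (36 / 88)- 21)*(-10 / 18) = 7105 / 81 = 87.72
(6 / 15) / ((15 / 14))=28 / 75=0.37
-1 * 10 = -10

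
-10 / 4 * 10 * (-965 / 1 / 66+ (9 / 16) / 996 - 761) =3399079925 / 175296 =19390.52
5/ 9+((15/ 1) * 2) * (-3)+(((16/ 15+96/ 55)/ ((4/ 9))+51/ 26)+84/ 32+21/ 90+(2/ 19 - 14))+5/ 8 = -8956355/ 97812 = -91.57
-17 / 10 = -1.70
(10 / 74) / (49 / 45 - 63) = -225 / 103082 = -0.00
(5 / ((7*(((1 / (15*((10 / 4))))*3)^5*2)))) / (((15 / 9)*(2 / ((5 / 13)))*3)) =48828125 / 11648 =4191.98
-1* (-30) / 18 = 5 / 3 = 1.67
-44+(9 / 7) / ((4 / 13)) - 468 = -14219 / 28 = -507.82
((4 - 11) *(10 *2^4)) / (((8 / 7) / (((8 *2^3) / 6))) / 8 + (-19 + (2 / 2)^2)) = 250880 / 4029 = 62.27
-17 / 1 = -17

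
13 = 13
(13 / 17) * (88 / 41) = 1144 / 697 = 1.64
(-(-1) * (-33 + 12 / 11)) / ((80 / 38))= -6669 / 440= -15.16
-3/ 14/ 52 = -0.00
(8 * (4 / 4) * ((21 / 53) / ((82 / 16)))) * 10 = 13440 / 2173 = 6.18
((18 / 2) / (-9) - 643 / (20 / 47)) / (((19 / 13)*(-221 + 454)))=-393133 / 88540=-4.44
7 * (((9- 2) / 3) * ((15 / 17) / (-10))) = -49 / 34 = -1.44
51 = 51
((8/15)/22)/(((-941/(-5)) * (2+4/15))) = 10/175967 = 0.00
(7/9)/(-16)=-7/144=-0.05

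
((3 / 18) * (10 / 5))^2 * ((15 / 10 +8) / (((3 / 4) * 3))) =38 / 81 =0.47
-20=-20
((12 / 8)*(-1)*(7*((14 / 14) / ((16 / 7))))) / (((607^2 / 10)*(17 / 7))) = -5145 / 100218128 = -0.00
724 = 724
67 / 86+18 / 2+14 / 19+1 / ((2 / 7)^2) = 74399 / 3268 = 22.77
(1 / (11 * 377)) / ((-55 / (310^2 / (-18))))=9610 / 410553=0.02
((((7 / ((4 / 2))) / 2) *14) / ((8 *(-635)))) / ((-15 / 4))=49 / 38100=0.00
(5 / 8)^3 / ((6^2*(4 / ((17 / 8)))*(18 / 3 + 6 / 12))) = 2125 / 3833856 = 0.00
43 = 43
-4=-4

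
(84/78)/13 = 14/169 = 0.08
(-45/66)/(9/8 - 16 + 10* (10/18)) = 540/7381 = 0.07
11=11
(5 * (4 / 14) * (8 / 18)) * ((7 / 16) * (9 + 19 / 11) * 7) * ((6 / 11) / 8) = 2065 / 1452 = 1.42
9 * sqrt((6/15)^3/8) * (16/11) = 144 * sqrt(5)/275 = 1.17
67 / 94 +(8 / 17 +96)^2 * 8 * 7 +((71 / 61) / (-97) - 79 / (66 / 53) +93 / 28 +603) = 38743589830422523 / 74262444564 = 521711.75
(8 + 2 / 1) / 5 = 2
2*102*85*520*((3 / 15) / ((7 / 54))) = 97381440 / 7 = 13911634.29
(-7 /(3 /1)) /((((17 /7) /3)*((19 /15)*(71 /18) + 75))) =-13230 /367183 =-0.04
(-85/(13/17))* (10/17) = -850/13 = -65.38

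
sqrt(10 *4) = 2 *sqrt(10) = 6.32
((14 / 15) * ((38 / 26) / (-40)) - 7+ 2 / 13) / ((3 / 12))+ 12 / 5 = -24493 / 975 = -25.12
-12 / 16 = -3 / 4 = -0.75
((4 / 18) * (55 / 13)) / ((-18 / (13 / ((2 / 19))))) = -6.45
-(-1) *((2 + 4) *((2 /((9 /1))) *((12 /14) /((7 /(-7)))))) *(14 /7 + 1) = -24 /7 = -3.43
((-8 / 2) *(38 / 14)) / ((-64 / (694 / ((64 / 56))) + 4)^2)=-16014397 / 22372900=-0.72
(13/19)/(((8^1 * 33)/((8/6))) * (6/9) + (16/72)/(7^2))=441/85082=0.01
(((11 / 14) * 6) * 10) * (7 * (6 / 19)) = 1980 / 19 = 104.21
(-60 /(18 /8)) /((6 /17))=-680 /9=-75.56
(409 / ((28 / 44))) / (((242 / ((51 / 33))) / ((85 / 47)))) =591005 / 79618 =7.42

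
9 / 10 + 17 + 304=3219 / 10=321.90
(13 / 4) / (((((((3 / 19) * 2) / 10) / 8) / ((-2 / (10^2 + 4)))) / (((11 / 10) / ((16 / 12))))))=-13.06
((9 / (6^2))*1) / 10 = 0.02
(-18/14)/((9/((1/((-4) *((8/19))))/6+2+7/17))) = -7549/22848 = -0.33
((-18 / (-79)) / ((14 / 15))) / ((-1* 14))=-135 / 7742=-0.02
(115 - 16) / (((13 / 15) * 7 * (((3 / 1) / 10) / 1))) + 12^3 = 162198 / 91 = 1782.40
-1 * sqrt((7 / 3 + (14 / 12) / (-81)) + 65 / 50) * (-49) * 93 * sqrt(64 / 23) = 12152 * sqrt(1516965) / 1035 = 14460.90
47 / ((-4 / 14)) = -329 / 2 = -164.50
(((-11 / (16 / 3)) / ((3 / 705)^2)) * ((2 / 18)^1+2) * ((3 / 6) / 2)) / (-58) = 1036.46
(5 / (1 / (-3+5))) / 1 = 10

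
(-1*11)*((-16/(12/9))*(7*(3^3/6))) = 4158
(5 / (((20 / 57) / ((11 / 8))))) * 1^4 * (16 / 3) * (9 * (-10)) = -9405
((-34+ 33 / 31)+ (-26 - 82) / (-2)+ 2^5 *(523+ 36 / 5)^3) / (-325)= -18481654929017 / 1259375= -14675259.50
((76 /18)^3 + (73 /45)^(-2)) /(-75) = -293889113 /291363075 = -1.01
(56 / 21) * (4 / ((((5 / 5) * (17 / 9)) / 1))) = 96 / 17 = 5.65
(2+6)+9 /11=97 /11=8.82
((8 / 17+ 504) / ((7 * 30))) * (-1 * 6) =-8576 / 595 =-14.41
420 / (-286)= -210 / 143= -1.47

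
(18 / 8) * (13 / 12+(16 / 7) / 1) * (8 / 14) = 849 / 196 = 4.33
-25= -25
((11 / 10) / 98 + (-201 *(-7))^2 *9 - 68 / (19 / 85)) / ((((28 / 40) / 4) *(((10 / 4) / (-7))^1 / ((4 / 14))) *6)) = -1326975660916 / 97755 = -13574504.23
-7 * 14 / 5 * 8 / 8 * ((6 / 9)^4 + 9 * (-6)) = 427084 / 405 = 1054.53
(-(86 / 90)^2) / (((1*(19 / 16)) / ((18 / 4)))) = -14792 / 4275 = -3.46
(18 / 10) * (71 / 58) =639 / 290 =2.20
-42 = -42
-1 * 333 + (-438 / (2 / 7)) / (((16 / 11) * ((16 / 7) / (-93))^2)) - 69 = -7148202855 / 4096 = -1745166.71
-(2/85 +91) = -7737/85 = -91.02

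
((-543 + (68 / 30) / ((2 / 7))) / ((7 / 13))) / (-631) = 104338 / 66255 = 1.57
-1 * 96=-96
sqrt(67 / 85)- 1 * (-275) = sqrt(5695) / 85 + 275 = 275.89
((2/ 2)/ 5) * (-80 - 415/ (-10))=-7.70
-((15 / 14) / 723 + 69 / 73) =-233171 / 246302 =-0.95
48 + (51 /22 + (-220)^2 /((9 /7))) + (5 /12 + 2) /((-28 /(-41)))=417998765 /11088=37698.30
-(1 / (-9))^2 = -1 / 81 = -0.01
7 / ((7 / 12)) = 12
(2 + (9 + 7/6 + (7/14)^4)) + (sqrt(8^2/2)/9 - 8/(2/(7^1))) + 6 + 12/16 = -433/48 + 4 *sqrt(2)/9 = -8.39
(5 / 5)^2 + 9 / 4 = 13 / 4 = 3.25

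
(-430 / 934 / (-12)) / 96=0.00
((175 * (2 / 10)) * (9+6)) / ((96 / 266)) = 23275 / 16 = 1454.69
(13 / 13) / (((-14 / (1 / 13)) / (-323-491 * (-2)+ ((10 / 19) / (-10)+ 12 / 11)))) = -68974 / 19019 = -3.63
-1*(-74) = 74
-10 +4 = -6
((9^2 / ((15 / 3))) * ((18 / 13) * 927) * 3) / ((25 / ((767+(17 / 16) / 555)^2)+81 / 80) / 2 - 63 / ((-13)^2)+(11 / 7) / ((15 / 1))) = 1643198257211271609506112 / 6275979613223999533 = 261823.39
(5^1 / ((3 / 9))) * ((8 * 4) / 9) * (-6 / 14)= -160 / 7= -22.86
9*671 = 6039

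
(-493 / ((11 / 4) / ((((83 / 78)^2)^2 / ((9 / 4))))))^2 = 547417374729161776009 / 52455042761974281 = 10435.93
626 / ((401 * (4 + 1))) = 626 / 2005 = 0.31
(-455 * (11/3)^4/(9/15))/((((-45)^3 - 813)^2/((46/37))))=-904475/44862626466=-0.00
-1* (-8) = 8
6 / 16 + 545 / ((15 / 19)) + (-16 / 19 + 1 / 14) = 2202281 / 3192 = 689.94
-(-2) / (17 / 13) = 26 / 17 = 1.53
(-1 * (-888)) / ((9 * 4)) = 74 / 3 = 24.67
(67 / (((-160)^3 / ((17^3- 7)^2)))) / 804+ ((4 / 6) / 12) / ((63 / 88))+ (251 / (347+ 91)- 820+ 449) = -62871133864573 / 169537536000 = -370.84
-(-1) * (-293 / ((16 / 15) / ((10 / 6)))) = -7325 / 16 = -457.81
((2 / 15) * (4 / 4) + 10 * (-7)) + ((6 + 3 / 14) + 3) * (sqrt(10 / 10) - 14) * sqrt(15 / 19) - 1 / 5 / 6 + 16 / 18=-1677 * sqrt(285) / 266 - 6211 / 90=-175.44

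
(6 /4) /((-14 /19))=-57 /28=-2.04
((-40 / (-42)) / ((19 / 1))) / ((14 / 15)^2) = 375 / 6517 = 0.06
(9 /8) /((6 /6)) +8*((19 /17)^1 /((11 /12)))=16275 /1496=10.88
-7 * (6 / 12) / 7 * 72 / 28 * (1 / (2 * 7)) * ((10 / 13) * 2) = -90 / 637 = -0.14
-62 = -62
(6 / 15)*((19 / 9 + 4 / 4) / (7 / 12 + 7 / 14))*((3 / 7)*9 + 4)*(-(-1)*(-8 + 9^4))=2306656 / 39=59145.03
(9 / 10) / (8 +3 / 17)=153 / 1390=0.11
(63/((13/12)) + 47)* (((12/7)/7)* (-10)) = -164040/637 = -257.52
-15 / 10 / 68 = -3 / 136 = -0.02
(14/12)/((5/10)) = 7/3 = 2.33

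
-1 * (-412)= 412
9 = 9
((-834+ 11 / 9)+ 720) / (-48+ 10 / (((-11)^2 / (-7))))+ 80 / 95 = 3179917 / 1005138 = 3.16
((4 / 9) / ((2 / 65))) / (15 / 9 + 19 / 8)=3.57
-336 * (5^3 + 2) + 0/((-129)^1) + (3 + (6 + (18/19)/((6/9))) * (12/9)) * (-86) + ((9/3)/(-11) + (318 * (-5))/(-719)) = -6578715415/150271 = -43779.01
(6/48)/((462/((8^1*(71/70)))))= 71/32340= 0.00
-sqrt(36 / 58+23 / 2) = -sqrt(40774) / 58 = -3.48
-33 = -33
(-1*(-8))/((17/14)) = 112/17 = 6.59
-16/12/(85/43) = -0.67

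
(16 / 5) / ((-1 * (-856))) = 2 / 535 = 0.00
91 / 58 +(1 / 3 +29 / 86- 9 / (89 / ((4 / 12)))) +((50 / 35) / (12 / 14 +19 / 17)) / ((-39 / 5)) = 143287633 / 67810613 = 2.11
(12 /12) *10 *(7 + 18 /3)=130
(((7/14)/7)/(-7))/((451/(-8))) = 0.00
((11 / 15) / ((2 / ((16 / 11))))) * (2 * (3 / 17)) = 0.19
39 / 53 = 0.74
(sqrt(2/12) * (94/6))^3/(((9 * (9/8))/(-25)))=-5191150 * sqrt(6)/19683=-646.02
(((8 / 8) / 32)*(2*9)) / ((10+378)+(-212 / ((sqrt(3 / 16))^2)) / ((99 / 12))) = 891 / 397504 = 0.00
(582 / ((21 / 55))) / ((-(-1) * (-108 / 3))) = -5335 / 126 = -42.34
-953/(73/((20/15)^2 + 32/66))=-213472/7227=-29.54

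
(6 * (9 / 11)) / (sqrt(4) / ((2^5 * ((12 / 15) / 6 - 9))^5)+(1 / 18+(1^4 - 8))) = -0.71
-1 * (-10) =10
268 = 268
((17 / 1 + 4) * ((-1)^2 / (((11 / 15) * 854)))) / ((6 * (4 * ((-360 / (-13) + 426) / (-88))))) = -65 / 239852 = -0.00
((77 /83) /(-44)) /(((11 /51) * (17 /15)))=-315 /3652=-0.09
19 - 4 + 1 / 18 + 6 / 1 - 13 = 8.06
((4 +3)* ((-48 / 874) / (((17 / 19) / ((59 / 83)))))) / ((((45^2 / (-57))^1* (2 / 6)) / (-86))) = -5398736 / 2433975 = -2.22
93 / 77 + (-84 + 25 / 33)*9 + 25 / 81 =-4663189 / 6237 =-747.67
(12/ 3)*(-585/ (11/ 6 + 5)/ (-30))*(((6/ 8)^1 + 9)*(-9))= -41067/ 41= -1001.63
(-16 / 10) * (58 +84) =-1136 / 5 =-227.20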